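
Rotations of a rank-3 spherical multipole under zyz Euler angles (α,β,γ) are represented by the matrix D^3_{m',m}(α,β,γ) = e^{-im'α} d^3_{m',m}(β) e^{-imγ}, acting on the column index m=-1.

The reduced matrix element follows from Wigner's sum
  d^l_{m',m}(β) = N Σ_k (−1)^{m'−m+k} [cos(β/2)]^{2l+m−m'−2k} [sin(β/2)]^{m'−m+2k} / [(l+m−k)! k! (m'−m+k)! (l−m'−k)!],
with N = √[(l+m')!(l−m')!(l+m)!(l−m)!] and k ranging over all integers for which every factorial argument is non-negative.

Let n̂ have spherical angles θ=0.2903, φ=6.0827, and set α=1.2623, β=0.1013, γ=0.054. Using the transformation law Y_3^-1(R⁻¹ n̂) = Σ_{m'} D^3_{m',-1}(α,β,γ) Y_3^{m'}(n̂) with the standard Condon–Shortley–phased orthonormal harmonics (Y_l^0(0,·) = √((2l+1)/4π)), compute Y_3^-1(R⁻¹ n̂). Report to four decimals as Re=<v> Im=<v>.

Need the full column D^3_{m',-1} for m'=−3..3 at α=1.2623, β=0.1013, γ=0.054.
cos(β/2)=0.998718, sin(β/2)=0.050628
d^3_{-3,-1}: single k=2 term ⇒ +0.009877;  D = -0.007558-0.006357i
d^3_{-2,-1}: k∈[1..2] ⇒ +0.159077 -0.000818 = +0.158259;  D = -0.133834+0.084466i
d^3_{-1,-1}: k∈[0..2] ⇒ +0.992330 -0.020401 +0.000039 = +0.971968;  D = +0.244701+0.940662i
d^3_{0,-1}: k∈[0..2] ⇒ -0.174260 +0.001343 -0.000001 = -0.172918;  D = -0.172666-0.009333i
d^3_{1,-1}: k∈[0..2] ⇒ +0.015301 -0.000052 +0.000000 = +0.015248;  D = +0.005407-0.014257i
d^3_{2,-1}: k∈[0..1] ⇒ -0.000818 +0.000001 = -0.000817;  D = +0.000640+0.000508i
d^3_{3,-1}: single k=0 term ⇒ +0.000025;  D = -0.000021+0.000014i
Y_3^{m'}(θ=0.2903,φ=6.0827) and Σ D·Y over m':
  (-0.0076-0.0064i)·(+0.0081+0.0055i)  (-0.1338+0.0845i)·(+0.0739+0.0313i)  (+0.2447+0.9407i)·(+0.3255+0.0661i)  (-0.1727-0.0093i)·(+0.5686+0.0000i)  (+0.0054-0.0143i)·(-0.3255+0.0661i)  (+0.0006+0.0005i)·(+0.0739-0.0313i)  (-0.0000+0.0000i)·(-0.0081+0.0055i)
Y_3^-1(R⁻¹ n̂) = -0.094068+0.324013i

Re=-0.0941 Im=0.3240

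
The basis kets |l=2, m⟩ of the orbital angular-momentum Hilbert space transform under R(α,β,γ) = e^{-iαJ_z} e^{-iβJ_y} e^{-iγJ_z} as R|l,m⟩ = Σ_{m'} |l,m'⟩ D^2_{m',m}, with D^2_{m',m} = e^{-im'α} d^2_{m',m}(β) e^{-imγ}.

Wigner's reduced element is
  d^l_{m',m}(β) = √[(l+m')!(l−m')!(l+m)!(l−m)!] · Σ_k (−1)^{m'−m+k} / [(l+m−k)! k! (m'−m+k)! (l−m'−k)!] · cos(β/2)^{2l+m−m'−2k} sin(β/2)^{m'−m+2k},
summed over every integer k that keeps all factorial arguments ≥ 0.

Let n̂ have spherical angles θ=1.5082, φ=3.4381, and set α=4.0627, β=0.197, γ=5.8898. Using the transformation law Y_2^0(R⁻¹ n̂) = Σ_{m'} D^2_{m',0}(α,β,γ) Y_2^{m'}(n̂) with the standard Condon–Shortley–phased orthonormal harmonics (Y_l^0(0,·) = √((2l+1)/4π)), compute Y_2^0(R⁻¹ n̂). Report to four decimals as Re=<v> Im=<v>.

Re=-0.2697 Im=0.0000

Need the full column D^2_{m',0} for m'=−2..2 at α=4.0627, β=0.197, γ=5.8898.
cos(β/2)=0.995153, sin(β/2)=0.098341
d^2_{-2,0}: single k=2 term ⇒ +0.023460;  D = -0.006290+0.022601i
d^2_{-1,0}: k∈[1..2] ⇒ +0.237399 -0.002318 = +0.235081;  D = -0.142209-0.187188i
d^2_{0,0}: k∈[0..2] ⇒ +0.980752 -0.038310 +0.000094 = +0.942536;  D = +0.942536+0.000000i
d^2_{1,0}: k∈[0..1] ⇒ -0.237399 +0.002318 = -0.235081;  D = +0.142209-0.187188i
d^2_{2,0}: single k=0 term ⇒ +0.023460;  D = -0.006290-0.022601i
Y_2^{m'}(θ=1.5082,φ=3.4381) and Σ D·Y over m':
  (-0.0063+0.0226i)·(+0.3191-0.2150i)  (-0.1422-0.1872i)·(-0.0461+0.0141i)  (+0.9425+0.0000i)·(-0.3117+0.0000i)  (+0.1422-0.1872i)·(+0.0461+0.0141i)  (-0.0063-0.0226i)·(+0.3191+0.2150i)
Y_2^0(R⁻¹ n̂) = -0.269676+0.000000i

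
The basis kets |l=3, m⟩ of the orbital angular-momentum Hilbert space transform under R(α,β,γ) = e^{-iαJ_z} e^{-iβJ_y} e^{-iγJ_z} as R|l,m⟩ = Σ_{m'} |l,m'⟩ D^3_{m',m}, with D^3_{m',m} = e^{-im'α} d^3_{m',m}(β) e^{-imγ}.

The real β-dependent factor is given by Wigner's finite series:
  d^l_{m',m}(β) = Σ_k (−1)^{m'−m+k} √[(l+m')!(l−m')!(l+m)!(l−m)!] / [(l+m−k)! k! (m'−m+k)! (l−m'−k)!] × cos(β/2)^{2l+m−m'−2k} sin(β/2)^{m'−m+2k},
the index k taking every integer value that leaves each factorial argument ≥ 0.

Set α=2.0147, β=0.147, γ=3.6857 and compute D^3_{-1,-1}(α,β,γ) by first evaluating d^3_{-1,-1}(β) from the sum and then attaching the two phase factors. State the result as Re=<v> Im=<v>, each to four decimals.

Re=0.7860 Im=-0.5181

Split into d^3_{-1,-1}(β=0.147) × two z-phases.
With c≡cos(β/2)=0.997300 and s≡sin(β/2)=0.073434, N=[2·24·2·24]^{1/2}=48.000000
Admissible k: 0..2 (factorial args all ≥0)
  k=0: (−1)^0·48.0000/(48)·0.9973^6·0.0734^0 = +0.983909
  k=1: (−1)^1·48.0000/(6)·0.9973^4·0.0734^2 = -0.042676
  k=2: (−1)^2·48.0000/(8)·0.9973^2·0.0734^4 = +0.000174
d^3_{-1,-1}(0.147) = +0.983909 -0.042676 +0.000174 = +0.941407
Attach z-rotation phases: D = e^{-i(-1)(2.0147)}·(+0.941407)·e^{-i(-1)(3.6857)} = +0.786012-0.518105i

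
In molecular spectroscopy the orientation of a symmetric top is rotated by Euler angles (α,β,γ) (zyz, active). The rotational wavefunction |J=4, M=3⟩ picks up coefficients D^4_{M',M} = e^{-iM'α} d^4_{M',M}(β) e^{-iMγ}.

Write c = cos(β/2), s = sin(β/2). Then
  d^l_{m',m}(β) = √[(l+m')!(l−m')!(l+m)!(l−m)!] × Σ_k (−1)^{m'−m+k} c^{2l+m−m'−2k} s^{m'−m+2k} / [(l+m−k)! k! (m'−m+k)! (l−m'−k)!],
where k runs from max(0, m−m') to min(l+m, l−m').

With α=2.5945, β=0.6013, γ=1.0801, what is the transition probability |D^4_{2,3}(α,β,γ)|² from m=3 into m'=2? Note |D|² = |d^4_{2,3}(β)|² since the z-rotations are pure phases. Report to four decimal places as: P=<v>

P=0.3270

D^4_{2,3}(2.5945,0.6013,1.0801) = e^{-i·2·2.5945}·d^4_{2,3}(0.6013)·e^{-i·3·1.0801}. Compute d first:
With c≡cos(β/2)=0.955144 and s≡sin(β/2)=0.296141, N=[720·2·5040·1]^{1/2}=2693.993318
k: max(0,(3)−(2))=1 … min(4+(3),4−(2))=2
  k=1: (−1)^0·2693.9933/(720)·0.9551^7·0.2961^1 = +0.803610
  k=2: (−1)^1·2693.9933/(240)·0.9551^5·0.2961^3 = -0.231753
d^4_{2,3}(0.6013) = +0.803610 -0.231753 = +0.571857
|D^4_{2,3}|² = |d^4_{2,3}(β)|² = (+0.571857)² = 0.327020 (the z-rotation phases have unit modulus)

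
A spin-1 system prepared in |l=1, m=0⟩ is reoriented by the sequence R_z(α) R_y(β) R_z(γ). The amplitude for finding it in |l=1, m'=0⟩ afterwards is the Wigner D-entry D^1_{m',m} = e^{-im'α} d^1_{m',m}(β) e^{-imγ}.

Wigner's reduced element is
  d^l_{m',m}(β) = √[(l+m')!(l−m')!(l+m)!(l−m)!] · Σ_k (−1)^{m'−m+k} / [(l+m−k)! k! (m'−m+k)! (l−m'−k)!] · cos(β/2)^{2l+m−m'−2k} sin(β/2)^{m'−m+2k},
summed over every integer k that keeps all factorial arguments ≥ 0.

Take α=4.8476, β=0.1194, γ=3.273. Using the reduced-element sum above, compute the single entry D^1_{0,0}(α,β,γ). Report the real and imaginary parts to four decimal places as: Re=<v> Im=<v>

Re=0.9929 Im=0.0000

First d^1_{0,0}(β=0.1194), then the phase factors e^{-i(0)α} and e^{-i(0)γ}:
c=cos(0.1194/2)=0.998218, s=sin(0.1194/2)=0.059665; N=√[1·1·1·1]=1.000000
The bounds max(0,m−m')=0 and min(l+m,l−m')=1 give 2 terms
  k=0: (−1)^0·1.0000/(1)·0.9982^2·0.0597^0 = +0.996440
  k=1: (−1)^1·1.0000/(1)·0.9982^0·0.0597^2 = -0.003560
d^1_{0,0}(0.1194) = +0.996440 -0.003560 = +0.992880
D = (+1.000000+0.000000i)·(+0.992880)·(+1.000000+0.000000i) = +0.992880+0.000000i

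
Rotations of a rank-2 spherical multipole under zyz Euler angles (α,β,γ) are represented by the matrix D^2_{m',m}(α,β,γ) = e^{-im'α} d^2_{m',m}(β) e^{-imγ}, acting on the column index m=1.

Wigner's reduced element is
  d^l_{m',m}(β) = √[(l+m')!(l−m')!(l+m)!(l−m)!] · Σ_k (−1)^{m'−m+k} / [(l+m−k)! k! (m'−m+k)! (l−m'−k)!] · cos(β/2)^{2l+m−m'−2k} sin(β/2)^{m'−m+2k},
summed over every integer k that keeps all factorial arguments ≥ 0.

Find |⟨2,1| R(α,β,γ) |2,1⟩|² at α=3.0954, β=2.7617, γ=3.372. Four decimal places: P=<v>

D^2_{1,1}(3.0954,2.7617,3.372) = e^{-i·1·3.0954}·d^2_{1,1}(2.7617)·e^{-i·1·3.372}. Compute d first:
With c≡cos(β/2)=0.188806 and s≡sin(β/2)=0.982014, N=[6·1·6·1]^{1/2}=6.000000
The bounds max(0,m−m')=0 and min(l+m,l−m')=1 give 2 terms
  k=0: (−1)^0·6.0000/(6)·0.1888^4·0.9820^0 = +0.001271
  k=1: (−1)^1·6.0000/(2)·0.1888^2·0.9820^2 = -0.103131
d^2_{1,1}(2.7617) = +0.001271 -0.103131 = -0.101860
|D^2_{1,1}|² = |d^2_{1,1}(β)|² = (-0.101860)² = 0.010376 (the z-rotation phases have unit modulus)

P=0.0104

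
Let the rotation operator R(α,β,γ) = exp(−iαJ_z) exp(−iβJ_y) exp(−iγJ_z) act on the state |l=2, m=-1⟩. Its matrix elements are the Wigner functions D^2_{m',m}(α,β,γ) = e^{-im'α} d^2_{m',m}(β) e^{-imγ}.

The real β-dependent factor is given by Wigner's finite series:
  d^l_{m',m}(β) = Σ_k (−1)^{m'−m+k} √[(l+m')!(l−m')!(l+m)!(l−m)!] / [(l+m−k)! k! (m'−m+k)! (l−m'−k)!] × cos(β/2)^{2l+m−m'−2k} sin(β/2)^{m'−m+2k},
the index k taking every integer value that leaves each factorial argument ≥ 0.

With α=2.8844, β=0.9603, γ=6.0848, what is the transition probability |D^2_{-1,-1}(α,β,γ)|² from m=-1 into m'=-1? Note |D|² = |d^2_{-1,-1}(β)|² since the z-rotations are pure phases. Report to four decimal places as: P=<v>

P=0.0133

First d^2_{-1,-1}(β=0.9603), then the phase factors e^{-i(-1)α} and e^{-i(-1)γ}:
With c≡cos(β/2)=0.886926 and s≡sin(β/2)=0.461912, N=[1·6·1·6]^{1/2}=6.000000
Admissible k: 0..1 (factorial args all ≥0)
  k=0: (−1)^0·6.0000/(6)·0.8869^4·0.4619^0 = +0.618798
  k=1: (−1)^1·6.0000/(2)·0.8869^2·0.4619^2 = -0.503518
d^2_{-1,-1}(0.9603) = +0.618798 -0.503518 = +0.115280
|D^2_{-1,-1}|² = |d^2_{-1,-1}(β)|² = (+0.115280)² = 0.013290 (the z-rotation phases have unit modulus)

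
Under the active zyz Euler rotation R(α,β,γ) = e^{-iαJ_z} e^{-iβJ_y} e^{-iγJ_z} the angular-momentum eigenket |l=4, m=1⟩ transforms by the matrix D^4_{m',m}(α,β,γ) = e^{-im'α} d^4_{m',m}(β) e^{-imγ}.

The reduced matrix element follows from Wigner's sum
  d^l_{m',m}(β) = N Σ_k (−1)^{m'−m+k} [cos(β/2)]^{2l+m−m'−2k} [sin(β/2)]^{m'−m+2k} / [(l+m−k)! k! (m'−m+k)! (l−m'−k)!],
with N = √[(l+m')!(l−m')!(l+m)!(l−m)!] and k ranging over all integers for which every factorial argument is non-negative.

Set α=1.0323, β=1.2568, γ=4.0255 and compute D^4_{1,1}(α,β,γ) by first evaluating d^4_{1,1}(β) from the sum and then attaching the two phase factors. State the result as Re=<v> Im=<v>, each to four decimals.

Re=-0.0017 Im=-0.0048

D^4_{1,1}(1.0323,1.2568,4.0255) = e^{-i·1·1.0323}·d^4_{1,1}(1.2568)·e^{-i·1·4.0255}. Compute d first:
c=cos(1.2568/2)=0.808969, s=sin(1.2568/2)=0.587851; N=√[120·6·120·6]=720.000000
k: max(0,(1)−(1))=0 … min(4+(1),4−(1))=3
  k=0: (−1)^0·720.0000/(720)·0.8090^8·0.5879^0 = +0.183424
  k=1: (−1)^1·720.0000/(48)·0.8090^6·0.5879^2 = -1.452839
  k=2: (−1)^2·720.0000/(24)·0.8090^4·0.5879^4 = +1.534329
  k=3: (−1)^3·720.0000/(72)·0.8090^2·0.5879^6 = -0.270065
d^4_{1,1}(1.2568) = +0.183424 -1.452839 +1.534329 -0.270065 = -0.005152
D = (+0.512846-0.858481i)·(-0.005152)·(-0.634135+0.773223i) = -0.001744-0.004847i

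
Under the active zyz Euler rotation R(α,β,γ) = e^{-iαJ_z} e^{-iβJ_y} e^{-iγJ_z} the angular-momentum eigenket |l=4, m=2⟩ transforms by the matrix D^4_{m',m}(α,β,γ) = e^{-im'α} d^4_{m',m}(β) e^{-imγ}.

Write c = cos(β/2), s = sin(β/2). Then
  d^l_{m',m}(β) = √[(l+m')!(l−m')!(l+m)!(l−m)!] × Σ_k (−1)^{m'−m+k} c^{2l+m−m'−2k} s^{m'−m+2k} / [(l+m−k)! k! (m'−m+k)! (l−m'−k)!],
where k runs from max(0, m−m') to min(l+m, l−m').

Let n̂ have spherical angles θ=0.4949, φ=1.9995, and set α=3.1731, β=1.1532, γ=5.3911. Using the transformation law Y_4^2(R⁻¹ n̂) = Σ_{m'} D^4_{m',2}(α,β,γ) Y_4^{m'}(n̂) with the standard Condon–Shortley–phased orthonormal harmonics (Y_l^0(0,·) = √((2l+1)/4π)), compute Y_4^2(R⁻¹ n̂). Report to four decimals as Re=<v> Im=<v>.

Need the full column D^4_{m',2} for m'=−4..4 at α=3.1731, β=1.1532, γ=5.3911.
cos(β/2)=0.838321, sin(β/2)=0.545177
d^4_{-4,2}: single k=6 term ⇒ +0.097639;  D = -0.032507+0.092069i
d^4_{-3,2}: k∈[5..6] ⇒ +0.318495 -0.044899 = +0.273597;  D = +0.082915-0.260730i
d^4_{-2,2}: k∈[4..6] ⇒ +0.654459 -0.221425 +0.007804 = +0.440838;  D = -0.120297+0.424107i
d^4_{-1,2}: k∈[3..5] ⇒ +0.948810 -0.601900 +0.050911 = +0.397820;  D = +0.096448-0.385952i
d^4_{0,2}: k∈[2..4] ⇒ +0.978720 -1.103776 +0.175052 = +0.049995;  D = -0.010587+0.048861i
d^4_{1,2}: k∈[1..3] ⇒ +0.673049 -1.423214 +0.401267 = -0.348899;  D = -0.063104+0.343145i
d^4_{2,2}: k∈[0..2] ⇒ +0.243940 -1.237993 +0.654459 = -0.339595;  D = +0.050869-0.335763i
d^4_{3,2}: k∈[0..1] ⇒ -0.593573 +0.753094 = +0.159521;  D = +0.018915-0.158396i
d^4_{4,2}: single k=0 term ⇒ +0.545904;  D = -0.047621+0.543823i
Y_4^{m'}(θ=0.4949,φ=1.9995) and Σ D·Y over m':
  (-0.0325+0.0921i)·(-0.0032-0.0223i)  (+0.0829-0.2607i)·(+0.1133+0.0331i)  (-0.1203+0.4241i)·(-0.2183+0.2523i)  (+0.0964-0.3860i)·(-0.1990-0.4354i)  (-0.0106+0.0489i)·(+0.0802+0.0000i)  (-0.0631+0.3431i)·(+0.1990-0.4354i)  (+0.0509-0.3358i)·(-0.2183-0.2523i)  (+0.0189-0.1584i)·(-0.1133+0.0331i)  (-0.0476+0.5438i)·(-0.0032+0.0223i)
Y_4^2(R⁻¹ n̂) = -0.216428+0.061416i

Re=-0.2164 Im=0.0614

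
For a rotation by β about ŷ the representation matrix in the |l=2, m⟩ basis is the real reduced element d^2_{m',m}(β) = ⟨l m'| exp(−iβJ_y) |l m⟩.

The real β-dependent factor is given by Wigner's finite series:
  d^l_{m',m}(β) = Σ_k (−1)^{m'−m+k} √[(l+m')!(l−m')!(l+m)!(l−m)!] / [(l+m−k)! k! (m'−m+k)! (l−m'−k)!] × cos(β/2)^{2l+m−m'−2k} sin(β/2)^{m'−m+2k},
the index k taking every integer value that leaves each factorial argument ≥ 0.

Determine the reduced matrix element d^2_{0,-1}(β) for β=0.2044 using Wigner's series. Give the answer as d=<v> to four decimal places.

d^2_{0,-1}(β=0.2044) via Wigner's sum:
With c≡cos(β/2)=0.994782 and s≡sin(β/2)=0.102022, N=[2·2·1·6]^{1/2}=4.898979
k∈{0,1} keeps every argument non-negative
  k=0: (−1)^1·4.8990/(2)·0.9948^3·0.1020^1 = -0.246011
  k=1: (−1)^2·4.8990/(2)·0.9948^1·0.1020^3 = +0.002588
d^2_{0,-1}(0.2044) = -0.246011 +0.002588 = -0.243423

d=-0.2434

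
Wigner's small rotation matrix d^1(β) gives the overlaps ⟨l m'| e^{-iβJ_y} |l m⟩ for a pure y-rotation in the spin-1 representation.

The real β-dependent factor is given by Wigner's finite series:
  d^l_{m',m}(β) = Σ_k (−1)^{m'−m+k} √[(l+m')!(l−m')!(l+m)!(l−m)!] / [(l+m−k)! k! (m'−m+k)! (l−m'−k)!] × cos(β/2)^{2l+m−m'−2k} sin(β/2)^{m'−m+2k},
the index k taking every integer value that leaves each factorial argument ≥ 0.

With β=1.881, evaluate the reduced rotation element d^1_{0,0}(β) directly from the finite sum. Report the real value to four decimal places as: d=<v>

d=-0.3053

d^1_{0,0}(β=1.881) via Wigner's sum:
Half-angle: c=0.589384, s=0.807853. N=√(1·1·1·1)=1.000000
k∈{0,1} keeps every argument non-negative
  k=0: (−1)^0·1.0000/(1)·0.5894^2·0.8079^0 = +0.347374
  k=1: (−1)^1·1.0000/(1)·0.5894^0·0.8079^2 = -0.652626
d^1_{0,0}(1.881) = +0.347374 -0.652626 = -0.305253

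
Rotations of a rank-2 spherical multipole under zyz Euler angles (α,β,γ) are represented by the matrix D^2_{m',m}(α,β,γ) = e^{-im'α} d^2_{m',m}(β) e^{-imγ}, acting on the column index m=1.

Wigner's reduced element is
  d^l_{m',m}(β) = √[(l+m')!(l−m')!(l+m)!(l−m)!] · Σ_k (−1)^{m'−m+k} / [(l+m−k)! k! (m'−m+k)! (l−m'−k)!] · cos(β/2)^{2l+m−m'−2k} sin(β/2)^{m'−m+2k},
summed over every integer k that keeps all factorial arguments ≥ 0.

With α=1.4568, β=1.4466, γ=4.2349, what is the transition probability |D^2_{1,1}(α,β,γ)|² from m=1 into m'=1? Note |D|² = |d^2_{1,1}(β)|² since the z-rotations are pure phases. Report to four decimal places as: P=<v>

P=0.1787

D^2_{1,1}(1.4568,1.4466,4.2349) = e^{-i·1·1.4568}·d^2_{1,1}(1.4466)·e^{-i·1·4.2349}. Compute d first:
Half-angle: c=0.749626, s=0.661862. N=√(6·1·6·1)=6.000000
Admissible k: 0..1 (factorial args all ≥0)
  k=0: (−1)^0·6.0000/(6)·0.7496^4·0.6619^0 = +0.315775
  k=1: (−1)^1·6.0000/(2)·0.7496^2·0.6619^2 = -0.738491
d^2_{1,1}(1.4466) = +0.315775 -0.738491 = -0.422716
|D^2_{1,1}|² = |d^2_{1,1}(β)|² = (-0.422716)² = 0.178689 (the z-rotation phases have unit modulus)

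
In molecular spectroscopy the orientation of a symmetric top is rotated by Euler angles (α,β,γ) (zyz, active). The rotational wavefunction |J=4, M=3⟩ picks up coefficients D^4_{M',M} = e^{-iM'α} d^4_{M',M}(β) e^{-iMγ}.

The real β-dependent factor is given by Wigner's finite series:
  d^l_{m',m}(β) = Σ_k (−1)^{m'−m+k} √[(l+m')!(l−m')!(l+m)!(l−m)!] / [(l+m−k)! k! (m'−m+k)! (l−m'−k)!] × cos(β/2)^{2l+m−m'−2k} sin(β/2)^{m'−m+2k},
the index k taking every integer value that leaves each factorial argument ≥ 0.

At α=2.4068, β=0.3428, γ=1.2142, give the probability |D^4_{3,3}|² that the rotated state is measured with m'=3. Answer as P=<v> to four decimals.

P=0.4931

Split into d^4_{3,3}(β=0.3428) × two z-phases.
With c≡cos(β/2)=0.985347 and s≡sin(β/2)=0.170562, N=[5040·1·5040·1]^{1/2}=5040.000000
k∈{0,1} keeps every argument non-negative
  k=0: (−1)^0·5040.0000/(5040)·0.9853^8·0.1706^0 = +0.888615
  k=1: (−1)^1·5040.0000/(720)·0.9853^6·0.1706^2 = -0.186379
d^4_{3,3}(0.3428) = +0.888615 -0.186379 = +0.702235
|D^4_{3,3}|² = |d^4_{3,3}(β)|² = (+0.702235)² = 0.493134 (the z-rotation phases have unit modulus)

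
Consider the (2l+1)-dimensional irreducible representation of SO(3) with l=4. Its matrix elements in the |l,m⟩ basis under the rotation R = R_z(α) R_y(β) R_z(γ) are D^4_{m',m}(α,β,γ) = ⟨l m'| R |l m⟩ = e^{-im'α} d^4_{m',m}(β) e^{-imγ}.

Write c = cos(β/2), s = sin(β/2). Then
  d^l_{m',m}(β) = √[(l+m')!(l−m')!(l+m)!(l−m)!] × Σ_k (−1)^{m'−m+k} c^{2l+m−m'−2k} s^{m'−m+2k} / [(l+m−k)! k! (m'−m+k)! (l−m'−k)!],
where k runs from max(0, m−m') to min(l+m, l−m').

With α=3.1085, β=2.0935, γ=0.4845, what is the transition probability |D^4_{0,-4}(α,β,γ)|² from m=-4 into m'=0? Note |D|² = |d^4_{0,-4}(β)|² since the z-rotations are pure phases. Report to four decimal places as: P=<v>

P=0.0869

D^4_{0,-4}(3.1085,2.0935,0.4845) = e^{-i·0·3.1085}·d^4_{0,-4}(2.0935)·e^{-i·-4·0.4845}. Compute d first:
With c≡cos(β/2)=0.500388 and s≡sin(β/2)=0.865802, N=[24·24·1·40320]^{1/2}=4819.161753
k: max(0,(-4)−(0))=0 … min(4+(-4),4−(0))=0
  k=0: (−1)^4·4819.1618/(576)·0.5004^4·0.8658^4 = +0.294746
d^4_{0,-4}(2.0935) = +0.294746
|D^4_{0,-4}|² = |d^4_{0,-4}(β)|² = (+0.294746)² = 0.086875 (the z-rotation phases have unit modulus)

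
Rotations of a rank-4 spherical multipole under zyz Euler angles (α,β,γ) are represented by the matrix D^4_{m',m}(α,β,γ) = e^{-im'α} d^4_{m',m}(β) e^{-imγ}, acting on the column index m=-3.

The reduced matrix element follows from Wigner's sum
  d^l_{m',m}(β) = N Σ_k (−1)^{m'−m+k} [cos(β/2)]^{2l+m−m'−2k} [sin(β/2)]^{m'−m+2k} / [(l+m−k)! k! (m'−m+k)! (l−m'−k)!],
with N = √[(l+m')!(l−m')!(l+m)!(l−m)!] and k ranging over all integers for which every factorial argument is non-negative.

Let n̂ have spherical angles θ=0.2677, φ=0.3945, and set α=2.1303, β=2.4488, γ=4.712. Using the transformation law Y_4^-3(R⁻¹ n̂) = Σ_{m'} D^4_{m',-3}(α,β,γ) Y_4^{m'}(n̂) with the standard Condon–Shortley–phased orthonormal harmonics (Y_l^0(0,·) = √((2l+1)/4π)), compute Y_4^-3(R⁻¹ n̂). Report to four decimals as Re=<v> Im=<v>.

Re=0.2389 Im=0.0755

Need the full column D^4_{m',-3} for m'=−4..4 at α=2.1303, β=2.4488, γ=4.712.
cos(β/2)=0.339510, sin(β/2)=0.940602
d^4_{-4,-3}: single k=1 term ⇒ +0.001383;  D = -0.001088-0.000855i
d^4_{-3,-3}: k∈[0..1] ⇒ +0.000177 -0.009485 = -0.009308;  D = +0.000990-0.009255i
d^4_{-2,-3}: k∈[0..1] ⇒ -0.001830 +0.042138 = +0.040308;  D = +0.036243-0.017640i
d^4_{-1,-3}: k∈[0..1] ⇒ +0.010755 -0.137580 = -0.126825;  D = +0.107565+0.067189i
d^4_{0,-3}: k∈[0..1] ⇒ -0.044417 +0.340921 = +0.296504;  D = +0.000346+0.296504i
d^4_{1,-3}: k∈[0..1] ⇒ +0.137580 -0.633596 = -0.496016;  D = -0.420076+0.263759i
d^4_{2,-3}: k∈[0..1] ⇒ -0.323426 +0.827484 = +0.504058;  D = -0.453741-0.219530i
d^4_{3,-3}: k∈[0..1] ⇒ +0.558779 -0.612701 = -0.053921;  D = -0.005859-0.053602i
d^4_{4,-3}: single k=0 term ⇒ -0.625519;  D = -0.490922+0.387646i
Y_4^{m'}(θ=0.2677,φ=0.3945) and Σ D·Y over m':
  (-0.0011-0.0009i)·(-0.0000-0.0022i)  (+0.0010-0.0093i)·(+0.0084-0.0207i)  (+0.0362-0.0176i)·(+0.0909-0.0915i)  (+0.1076+0.0672i)·(+0.3911-0.1628i)  (+0.0003+0.2965i)·(+0.5683+0.0000i)  (-0.4201+0.2638i)·(-0.3911-0.1628i)  (-0.4537-0.2195i)·(+0.0909+0.0915i)  (-0.0059-0.0536i)·(-0.0084-0.0207i)  (-0.4909+0.3876i)·(-0.0000+0.0022i)
Y_4^-3(R⁻¹ n̂) = +0.238894+0.075536i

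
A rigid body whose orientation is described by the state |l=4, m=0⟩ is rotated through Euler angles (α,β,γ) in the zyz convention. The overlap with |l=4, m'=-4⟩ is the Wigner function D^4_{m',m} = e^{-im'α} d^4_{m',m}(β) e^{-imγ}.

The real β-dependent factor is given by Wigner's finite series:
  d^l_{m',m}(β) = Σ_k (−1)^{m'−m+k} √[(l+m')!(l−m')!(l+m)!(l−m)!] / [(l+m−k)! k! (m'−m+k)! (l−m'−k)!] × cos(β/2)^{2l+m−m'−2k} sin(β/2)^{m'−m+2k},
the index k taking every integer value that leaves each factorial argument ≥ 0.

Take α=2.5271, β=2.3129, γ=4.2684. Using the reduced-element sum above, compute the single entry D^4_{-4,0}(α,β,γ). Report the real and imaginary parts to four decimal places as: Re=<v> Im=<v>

D^4_{-4,0}(2.5271,2.3129,4.2684) = e^{-i·-4·2.5271}·d^4_{-4,0}(2.3129)·e^{-i·0·4.2684}. Compute d first:
c=cos(2.3129/2)=0.402592, s=sin(2.3129/2)=0.915380; N=√[1·40320·24·24]=4819.161753
k∈{4} keeps every argument non-negative
  k=4: (−1)^0·4819.1618/(576)·0.4026^4·0.9154^4 = +0.154317
d^4_{-4,0}(2.3129) = +0.154317
Phases: e^{-i·(-4)·2.5271}=-0.775290-0.631605i, e^{-i·(0)·4.2684}=+1.000000+0.000000i ⇒ D=-0.119640-0.097467i

Re=-0.1196 Im=-0.0975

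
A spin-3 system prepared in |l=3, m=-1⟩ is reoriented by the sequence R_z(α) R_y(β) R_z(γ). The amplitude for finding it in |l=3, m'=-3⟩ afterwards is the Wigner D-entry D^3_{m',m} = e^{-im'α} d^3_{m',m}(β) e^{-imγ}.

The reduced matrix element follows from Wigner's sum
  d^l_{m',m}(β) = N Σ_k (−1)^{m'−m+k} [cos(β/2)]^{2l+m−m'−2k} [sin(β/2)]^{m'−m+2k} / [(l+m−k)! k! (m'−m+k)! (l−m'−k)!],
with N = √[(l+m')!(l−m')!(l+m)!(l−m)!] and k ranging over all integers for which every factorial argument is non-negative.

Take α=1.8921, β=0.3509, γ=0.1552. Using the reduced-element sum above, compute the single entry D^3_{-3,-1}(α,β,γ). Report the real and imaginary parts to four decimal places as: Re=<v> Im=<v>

Re=0.0998 Im=-0.0484

First d^3_{-3,-1}(β=0.3509), then the phase factors e^{-i(-3)α} and e^{-i(-1)γ}:
With c≡cos(β/2)=0.984648 and s≡sin(β/2)=0.174551, N=[1·720·2·24]^{1/2}=185.903201
Admissible k: 2..2 (factorial args all ≥0)
  k=2: (−1)^0·185.9032/(48)·0.9846^4·0.1746^2 = +0.110921
d^3_{-3,-1}(0.3509) = +0.110921
Attach z-rotation phases: D = e^{-i(-3)(1.8921)}·(+0.110921)·e^{-i(-1)(0.1552)} = +0.099797-0.048415i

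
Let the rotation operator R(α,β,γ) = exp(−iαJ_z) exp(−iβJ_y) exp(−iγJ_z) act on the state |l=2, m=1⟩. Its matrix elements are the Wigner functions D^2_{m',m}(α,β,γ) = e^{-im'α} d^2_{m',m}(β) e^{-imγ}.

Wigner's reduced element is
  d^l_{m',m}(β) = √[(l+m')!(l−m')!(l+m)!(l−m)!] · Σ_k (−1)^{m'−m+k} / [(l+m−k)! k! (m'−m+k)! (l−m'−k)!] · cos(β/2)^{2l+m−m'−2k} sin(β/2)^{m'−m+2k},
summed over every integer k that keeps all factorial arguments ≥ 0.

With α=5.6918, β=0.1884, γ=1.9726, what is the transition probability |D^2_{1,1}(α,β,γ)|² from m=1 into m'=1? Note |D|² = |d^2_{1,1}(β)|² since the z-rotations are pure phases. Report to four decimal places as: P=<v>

P=0.9141

Split into d^2_{1,1}(β=0.1884) × two z-phases.
c=cos(0.1884/2)=0.995566, s=sin(0.1884/2)=0.094061; N=√[6·1·6·1]=6.000000
The bounds max(0,m−m')=0 and min(l+m,l−m')=1 give 2 terms
  k=0: (−1)^0·6.0000/(6)·0.9956^4·0.0941^0 = +0.982383
  k=1: (−1)^1·6.0000/(2)·0.9956^2·0.0941^2 = -0.026307
d^2_{1,1}(0.1884) = +0.982383 -0.026307 = +0.956076
|D^2_{1,1}|² = |d^2_{1,1}(β)|² = (+0.956076)² = 0.914081 (the z-rotation phases have unit modulus)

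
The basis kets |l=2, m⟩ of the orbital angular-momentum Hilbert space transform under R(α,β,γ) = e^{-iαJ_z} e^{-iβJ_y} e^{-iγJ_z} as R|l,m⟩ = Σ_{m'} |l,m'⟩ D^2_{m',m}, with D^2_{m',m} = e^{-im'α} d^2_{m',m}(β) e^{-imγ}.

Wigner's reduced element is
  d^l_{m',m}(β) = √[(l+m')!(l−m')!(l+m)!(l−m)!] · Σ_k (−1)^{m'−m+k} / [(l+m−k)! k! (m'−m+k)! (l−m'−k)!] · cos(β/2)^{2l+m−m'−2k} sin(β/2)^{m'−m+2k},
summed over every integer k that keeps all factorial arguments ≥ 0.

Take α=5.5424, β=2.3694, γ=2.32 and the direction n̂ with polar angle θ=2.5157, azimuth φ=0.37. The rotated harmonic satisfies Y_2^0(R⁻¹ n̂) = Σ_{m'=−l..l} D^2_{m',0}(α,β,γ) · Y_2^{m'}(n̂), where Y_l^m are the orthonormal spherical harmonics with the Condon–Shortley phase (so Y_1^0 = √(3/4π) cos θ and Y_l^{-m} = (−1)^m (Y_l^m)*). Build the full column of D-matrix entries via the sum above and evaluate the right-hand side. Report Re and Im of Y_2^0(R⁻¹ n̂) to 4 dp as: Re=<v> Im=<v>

Need the full column D^2_{m',0} for m'=−2..2 at α=5.5424, β=2.3694, γ=2.32.
cos(β/2)=0.376575, sin(β/2)=0.926386
d^2_{-2,0}: single k=2 term ⇒ +0.298100;  D = +0.026563-0.296915i
d^2_{-1,0}: k∈[1..2] ⇒ +0.121178 -0.733336 = -0.612159;  D = -0.451736+0.413126i
d^2_{0,0}: k∈[0..2] ⇒ +0.020110 -0.486796 +0.736492 = +0.269806;  D = +0.269806+0.000000i
d^2_{1,0}: k∈[0..1] ⇒ -0.121178 +0.733336 = +0.612159;  D = +0.451736+0.413126i
d^2_{2,0}: single k=0 term ⇒ +0.298100;  D = +0.026563+0.296915i
Y_2^{m'}(θ=2.5157,φ=0.37) and Σ D·Y over m':
  (+0.0266-0.2969i)·(+0.0979-0.0894i)  (-0.4517+0.4131i)·(-0.3420+0.1326i)  (+0.2698+0.0000i)·(+0.3061+0.0000i)  (+0.4517+0.4131i)·(+0.3420+0.1326i)  (+0.0266+0.2969i)·(+0.0979+0.0894i)
Y_2^0(R⁻¹ n̂) = +0.234064-0.000000i

Re=0.2341 Im=0.0000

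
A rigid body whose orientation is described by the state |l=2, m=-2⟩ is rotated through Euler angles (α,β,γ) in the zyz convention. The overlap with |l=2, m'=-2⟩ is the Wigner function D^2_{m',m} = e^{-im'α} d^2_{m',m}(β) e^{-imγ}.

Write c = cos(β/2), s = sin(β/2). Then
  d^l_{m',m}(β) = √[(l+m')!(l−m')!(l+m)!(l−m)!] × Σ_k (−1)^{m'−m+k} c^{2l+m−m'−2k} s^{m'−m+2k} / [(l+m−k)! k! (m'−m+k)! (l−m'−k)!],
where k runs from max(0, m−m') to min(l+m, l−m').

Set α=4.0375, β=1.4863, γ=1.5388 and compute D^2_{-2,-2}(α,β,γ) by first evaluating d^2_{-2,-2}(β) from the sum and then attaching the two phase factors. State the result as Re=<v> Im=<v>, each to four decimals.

D^2_{-2,-2}(4.0375,1.4863,1.5388) = e^{-i·-2·4.0375}·d^2_{-2,-2}(1.4863)·e^{-i·-2·1.5388}. Compute d first:
Half-angle: c=0.736341, s=0.676611. N=√(1·24·1·24)=24.000000
The bounds max(0,m−m')=0 and min(l+m,l−m')=0 give 1 term
  k=0: (−1)^0·24.0000/(24)·0.7363^4·0.6766^0 = +0.293979
d^2_{-2,-2}(1.4863) = +0.293979
Phases: e^{-i·(-2)·4.0375}=-0.219223+0.975675i, e^{-i·(-2)·1.5388}=-0.997953+0.063949i ⇒ D=+0.045973-0.290362i

Re=0.0460 Im=-0.2904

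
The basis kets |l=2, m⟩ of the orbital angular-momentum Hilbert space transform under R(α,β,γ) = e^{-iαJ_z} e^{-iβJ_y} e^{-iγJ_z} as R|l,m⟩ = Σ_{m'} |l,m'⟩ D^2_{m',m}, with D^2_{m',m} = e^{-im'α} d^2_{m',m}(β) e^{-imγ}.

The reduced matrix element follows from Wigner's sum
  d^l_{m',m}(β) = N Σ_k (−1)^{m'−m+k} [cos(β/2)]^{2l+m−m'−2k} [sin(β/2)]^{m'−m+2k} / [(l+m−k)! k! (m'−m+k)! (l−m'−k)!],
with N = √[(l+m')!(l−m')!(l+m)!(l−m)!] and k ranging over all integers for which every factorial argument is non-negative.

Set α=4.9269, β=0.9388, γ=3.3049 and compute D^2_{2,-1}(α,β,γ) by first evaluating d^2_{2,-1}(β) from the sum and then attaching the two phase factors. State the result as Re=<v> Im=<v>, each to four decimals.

First d^2_{2,-1}(β=0.9388), then the phase factors e^{-i(2)α} and e^{-i(-1)γ}:
Half-angle: c=0.891840, s=0.452351. N=√(24·1·1·6)=12.000000
The bounds max(0,m−m')=0 and min(l+m,l−m')=0 give 1 term
  k=0: (−1)^3·12.0000/(6)·0.8918^1·0.4524^3 = -0.165099
d^2_{2,-1}(0.9388) = -0.165099
Phases: e^{-i·(2)·4.9269}=-0.909373+0.415982i, e^{-i·(-1)·3.3049}=-0.986695-0.162582i ⇒ D=-0.159305+0.043355i

Re=-0.1593 Im=0.0434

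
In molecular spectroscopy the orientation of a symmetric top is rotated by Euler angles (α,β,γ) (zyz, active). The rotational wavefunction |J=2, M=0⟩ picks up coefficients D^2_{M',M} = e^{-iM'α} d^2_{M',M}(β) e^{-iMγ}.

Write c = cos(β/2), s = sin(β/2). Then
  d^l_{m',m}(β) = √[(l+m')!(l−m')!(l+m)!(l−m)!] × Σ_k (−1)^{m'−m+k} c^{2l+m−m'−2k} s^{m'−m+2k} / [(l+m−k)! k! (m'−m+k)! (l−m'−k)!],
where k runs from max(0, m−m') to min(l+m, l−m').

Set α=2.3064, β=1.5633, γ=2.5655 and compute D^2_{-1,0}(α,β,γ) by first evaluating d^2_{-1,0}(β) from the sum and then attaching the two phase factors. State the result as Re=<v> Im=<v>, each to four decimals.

Split into d^2_{-1,0}(β=1.5633) × two z-phases.
Half-angle: c=0.709752, s=0.704451. N=√(1·6·2·2)=4.898979
k: max(0,(0)−(-1))=1 … min(2+(0),2−(-1))=2
  k=1: (−1)^0·4.8990/(2)·0.7098^3·0.7045^1 = +0.616946
  k=2: (−1)^1·4.8990/(2)·0.7098^1·0.7045^3 = -0.607765
d^2_{-1,0}(1.5633) = +0.616946 -0.607765 = +0.009181
Attach z-rotation phases: D = e^{-i(-1)(2.3064)}·(+0.009181)·e^{-i(0)(2.5655)} = -0.006161+0.006807i

Re=-0.0062 Im=0.0068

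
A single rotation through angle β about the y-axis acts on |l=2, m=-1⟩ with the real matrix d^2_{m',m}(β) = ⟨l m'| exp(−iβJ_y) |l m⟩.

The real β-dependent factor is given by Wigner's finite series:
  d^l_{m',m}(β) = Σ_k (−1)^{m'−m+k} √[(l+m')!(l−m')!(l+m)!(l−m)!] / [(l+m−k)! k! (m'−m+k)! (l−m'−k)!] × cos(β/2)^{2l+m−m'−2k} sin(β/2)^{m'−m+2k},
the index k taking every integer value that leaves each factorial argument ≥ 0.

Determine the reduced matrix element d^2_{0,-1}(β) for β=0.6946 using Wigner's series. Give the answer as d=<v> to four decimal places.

d^2_{0,-1}(β=0.6946) via Wigner's sum:
With c≡cos(β/2)=0.940295 and s≡sin(β/2)=0.340360, N=[2·2·1·6]^{1/2}=4.898979
Admissible k: 0..1 (factorial args all ≥0)
  k=0: (−1)^1·4.8990/(2)·0.9403^3·0.3404^1 = -0.693118
  k=1: (−1)^2·4.8990/(2)·0.9403^1·0.3404^3 = +0.090815
d^2_{0,-1}(0.6946) = -0.693118 +0.090815 = -0.602303

d=-0.6023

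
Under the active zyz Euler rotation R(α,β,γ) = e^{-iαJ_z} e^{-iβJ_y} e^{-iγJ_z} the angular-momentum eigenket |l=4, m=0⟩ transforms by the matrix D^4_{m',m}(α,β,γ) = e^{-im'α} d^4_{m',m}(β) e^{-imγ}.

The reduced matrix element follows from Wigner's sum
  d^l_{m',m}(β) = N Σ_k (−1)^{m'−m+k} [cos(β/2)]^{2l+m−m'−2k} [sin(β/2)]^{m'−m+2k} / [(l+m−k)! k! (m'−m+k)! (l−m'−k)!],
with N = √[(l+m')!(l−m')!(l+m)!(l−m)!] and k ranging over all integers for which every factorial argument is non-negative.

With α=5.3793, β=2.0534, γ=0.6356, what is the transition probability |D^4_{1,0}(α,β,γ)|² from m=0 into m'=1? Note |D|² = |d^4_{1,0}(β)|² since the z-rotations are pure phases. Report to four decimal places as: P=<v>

D^4_{1,0}(5.3793,2.0534,0.6356) = e^{-i·1·5.3793}·d^4_{1,0}(2.0534)·e^{-i·0·0.6356}. Compute d first:
Half-angle: c=0.517645, s=0.855595. N=√(120·6·24·24)=643.987578
Admissible k: 0..3 (factorial args all ≥0)
  k=0: (−1)^1·643.9876/(144)·0.5176^7·0.8556^1 = -0.038107
  k=1: (−1)^2·643.9876/(24)·0.5176^5·0.8556^3 = +0.624644
  k=2: (−1)^3·643.9876/(24)·0.5176^3·0.8556^5 = -1.706494
  k=3: (−1)^4·643.9876/(144)·0.5176^1·0.8556^7 = +0.777009
d^4_{1,0}(2.0534) = -0.038107 +0.624644 -1.706494 +0.777009 = -0.342949
|D^4_{1,0}|² = |d^4_{1,0}(β)|² = (-0.342949)² = 0.117614 (the z-rotation phases have unit modulus)

P=0.1176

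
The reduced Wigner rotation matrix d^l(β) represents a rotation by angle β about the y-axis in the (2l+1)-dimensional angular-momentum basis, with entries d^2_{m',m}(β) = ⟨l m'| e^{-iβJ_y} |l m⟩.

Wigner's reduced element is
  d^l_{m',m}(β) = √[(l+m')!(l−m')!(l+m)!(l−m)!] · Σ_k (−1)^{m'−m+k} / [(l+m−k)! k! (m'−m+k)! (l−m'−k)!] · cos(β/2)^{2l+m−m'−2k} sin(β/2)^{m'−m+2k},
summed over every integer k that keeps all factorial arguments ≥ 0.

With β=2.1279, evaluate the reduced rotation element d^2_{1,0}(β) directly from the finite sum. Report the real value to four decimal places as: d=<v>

d=0.5496

d^2_{1,0}(β=2.1279) via Wigner's sum:
With c≡cos(β/2)=0.485422 and s≡sin(β/2)=0.874280, N=[6·1·2·2]^{1/2}=4.898979
k: max(0,(0)−(1))=0 … min(2+(0),2−(1))=1
  k=0: (−1)^1·4.8990/(2)·0.4854^3·0.8743^1 = -0.244955
  k=1: (−1)^2·4.8990/(2)·0.4854^1·0.8743^3 = +0.794597
d^2_{1,0}(2.1279) = -0.244955 +0.794597 = +0.549642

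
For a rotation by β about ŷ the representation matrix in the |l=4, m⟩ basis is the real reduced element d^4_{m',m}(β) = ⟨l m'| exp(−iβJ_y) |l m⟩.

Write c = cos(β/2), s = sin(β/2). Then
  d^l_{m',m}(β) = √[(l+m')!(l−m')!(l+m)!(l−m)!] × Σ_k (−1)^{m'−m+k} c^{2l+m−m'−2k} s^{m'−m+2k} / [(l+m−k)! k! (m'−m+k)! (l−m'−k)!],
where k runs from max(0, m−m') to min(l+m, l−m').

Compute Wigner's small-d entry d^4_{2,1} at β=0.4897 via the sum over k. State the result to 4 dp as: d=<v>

d=-0.5831

d^4_{2,1}(β=0.4897) via Wigner's sum:
With c≡cos(β/2)=0.970174 and s≡sin(β/2)=0.242411, N=[720·2·120·6]^{1/2}=1018.233765
The bounds max(0,m−m')=0 and min(l+m,l−m')=2 give 3 terms
  k=0: (−1)^1·1018.2338/(240)·0.9702^7·0.2424^1 = -0.832022
  k=1: (−1)^2·1018.2338/(48)·0.9702^5·0.2424^3 = +0.259723
  k=2: (−1)^3·1018.2338/(72)·0.9702^3·0.2424^5 = -0.010810
d^4_{2,1}(0.4897) = -0.832022 +0.259723 -0.010810 = -0.583109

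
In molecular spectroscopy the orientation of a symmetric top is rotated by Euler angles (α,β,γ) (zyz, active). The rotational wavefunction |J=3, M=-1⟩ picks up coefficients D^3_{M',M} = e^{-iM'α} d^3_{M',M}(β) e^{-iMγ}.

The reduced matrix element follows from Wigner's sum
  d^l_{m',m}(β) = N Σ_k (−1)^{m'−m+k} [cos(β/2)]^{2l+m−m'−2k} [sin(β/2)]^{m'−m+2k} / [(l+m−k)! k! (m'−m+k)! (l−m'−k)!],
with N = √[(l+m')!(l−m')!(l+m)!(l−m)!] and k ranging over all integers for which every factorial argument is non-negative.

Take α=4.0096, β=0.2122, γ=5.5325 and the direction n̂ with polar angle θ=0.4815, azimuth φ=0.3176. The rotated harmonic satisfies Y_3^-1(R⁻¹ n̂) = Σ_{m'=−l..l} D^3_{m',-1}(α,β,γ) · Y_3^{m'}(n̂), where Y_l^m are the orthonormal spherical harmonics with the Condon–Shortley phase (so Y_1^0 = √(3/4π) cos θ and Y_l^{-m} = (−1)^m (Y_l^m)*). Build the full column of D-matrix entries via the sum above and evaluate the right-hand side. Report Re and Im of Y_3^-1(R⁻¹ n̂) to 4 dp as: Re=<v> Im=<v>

Re=-0.3902 Im=0.1426

Need the full column D^3_{m',-1} for m'=−3..3 at α=4.0096, β=0.2122, γ=5.5325.
cos(β/2)=0.994377, sin(β/2)=0.105901
d^3_{-3,-1}: single k=2 term ⇒ +0.042467;  D = +0.011840-0.040783i
d^3_{-2,-1}: k∈[1..2] ⇒ +0.325578 -0.007386 = +0.318192;  D = +0.175829+0.265199i
d^3_{-1,-1}: k∈[0..2] ⇒ +0.966731 -0.087719 +0.000746 = +0.879758;  D = -0.873710-0.102978i
d^3_{0,-1}: k∈[0..2] ⇒ -0.356653 +0.012136 -0.000046 = -0.344563;  D = -0.251952+0.235040i
d^3_{1,-1}: k∈[0..2] ⇒ +0.065789 -0.000995 +0.000001 = +0.064796;  D = +0.003102+0.064722i
d^3_{2,-1}: k∈[0..1] ⇒ -0.007386 +0.000042 = -0.007344;  D = +0.005824+0.004473i
d^3_{3,-1}: single k=0 term ⇒ +0.000482;  D = +0.000471-0.000102i
Y_3^{m'}(θ=0.4815,φ=0.3176) and Σ D·Y over m':
  (+0.0118-0.0408i)·(+0.0240-0.0338i)  (+0.1758+0.2652i)·(+0.1564-0.1153i)  (-0.8737-0.1030i)·(+0.4163-0.1368i)  (-0.2520+0.2350i)·(+0.3068+0.0000i)  (+0.0031+0.0647i)·(-0.4163-0.1368i)  (+0.0058+0.0045i)·(+0.1564+0.1153i)  (+0.0005-0.0001i)·(-0.0240-0.0338i)
Y_3^-1(R⁻¹ n̂) = -0.390170+0.142620i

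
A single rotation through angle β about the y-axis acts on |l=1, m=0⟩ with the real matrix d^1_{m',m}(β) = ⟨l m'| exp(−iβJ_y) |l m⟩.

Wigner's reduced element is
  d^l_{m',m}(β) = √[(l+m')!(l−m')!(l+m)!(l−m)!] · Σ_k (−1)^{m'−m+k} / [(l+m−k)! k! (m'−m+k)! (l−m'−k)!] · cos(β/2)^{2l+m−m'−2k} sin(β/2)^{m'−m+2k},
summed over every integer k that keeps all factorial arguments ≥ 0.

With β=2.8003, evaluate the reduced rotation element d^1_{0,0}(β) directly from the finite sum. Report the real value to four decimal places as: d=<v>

d^1_{0,0}(β=2.8003) via Wigner's sum:
With c≡cos(β/2)=0.169819 and s≡sin(β/2)=0.985475, N=[1·1·1·1]^{1/2}=1.000000
Admissible k: 0..1 (factorial args all ≥0)
  k=0: (−1)^0·1.0000/(1)·0.1698^2·0.9855^0 = +0.028839
  k=1: (−1)^1·1.0000/(1)·0.1698^0·0.9855^2 = -0.971161
d^1_{0,0}(2.8003) = +0.028839 -0.971161 = -0.942323

d=-0.9423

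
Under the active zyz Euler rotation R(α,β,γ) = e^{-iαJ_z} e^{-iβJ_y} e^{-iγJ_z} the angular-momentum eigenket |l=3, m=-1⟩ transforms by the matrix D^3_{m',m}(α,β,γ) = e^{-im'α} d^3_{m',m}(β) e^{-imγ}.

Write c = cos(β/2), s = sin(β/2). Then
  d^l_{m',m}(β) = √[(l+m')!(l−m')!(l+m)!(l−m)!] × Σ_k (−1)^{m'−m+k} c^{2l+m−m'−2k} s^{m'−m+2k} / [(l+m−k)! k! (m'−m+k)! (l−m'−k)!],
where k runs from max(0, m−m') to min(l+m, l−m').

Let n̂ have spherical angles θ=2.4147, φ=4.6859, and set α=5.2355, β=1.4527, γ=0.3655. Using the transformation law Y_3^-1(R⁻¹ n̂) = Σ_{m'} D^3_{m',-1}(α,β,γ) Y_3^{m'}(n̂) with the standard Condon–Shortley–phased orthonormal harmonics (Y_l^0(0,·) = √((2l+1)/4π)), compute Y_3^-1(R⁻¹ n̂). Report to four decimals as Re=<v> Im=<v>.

Re=0.0258 Im=0.0251

Need the full column D^3_{m',-1} for m'=−3..3 at α=5.2355, β=1.4527, γ=0.3655.
cos(β/2)=0.747604, sin(β/2)=0.664145
d^3_{-3,-1}: single k=2 term ⇒ +0.533651;  D = -0.498679-0.190006i
d^3_{-2,-1}: k∈[1..2] ⇒ +0.490478 -0.774165 = -0.283686;  D = +0.044937+0.280105i
d^3_{-1,-1}: k∈[0..2] ⇒ +0.174593 -1.102304 +0.652449 = -0.275262;  D = -0.213658+0.173550i
d^3_{0,-1}: k∈[0..2] ⇒ -0.537292 +1.272082 -0.334640 = +0.400151;  D = +0.373719+0.143020i
d^3_{1,-1}: k∈[0..2] ⇒ +0.826728 -0.869932 +0.085818 = +0.042615;  D = +0.006689+0.042087i
d^3_{2,-1}: k∈[0..1] ⇒ -0.774165 +0.305483 = -0.468682;  D = +0.364221-0.294967i
d^3_{3,-1}: single k=0 term ⇒ +0.421154;  D = -0.393114-0.151103i
Y_3^{m'}(θ=2.4147,φ=4.6859) and Σ D·Y over m':
  (-0.4987-0.1900i)·(+0.0097-0.1221i)  (+0.0449+0.2801i)·(+0.3368+0.0179i)  (-0.2137+0.1736i)·(-0.0102+0.3847i)  (+0.3737+0.1430i)·(+0.0580+0.0000i)  (+0.0067+0.0421i)·(+0.0102+0.3847i)  (+0.3642-0.2950i)·(+0.3368-0.0179i)  (-0.3931-0.1511i)·(-0.0097-0.1221i)
Y_3^-1(R⁻¹ n̂) = +0.025847+0.025108i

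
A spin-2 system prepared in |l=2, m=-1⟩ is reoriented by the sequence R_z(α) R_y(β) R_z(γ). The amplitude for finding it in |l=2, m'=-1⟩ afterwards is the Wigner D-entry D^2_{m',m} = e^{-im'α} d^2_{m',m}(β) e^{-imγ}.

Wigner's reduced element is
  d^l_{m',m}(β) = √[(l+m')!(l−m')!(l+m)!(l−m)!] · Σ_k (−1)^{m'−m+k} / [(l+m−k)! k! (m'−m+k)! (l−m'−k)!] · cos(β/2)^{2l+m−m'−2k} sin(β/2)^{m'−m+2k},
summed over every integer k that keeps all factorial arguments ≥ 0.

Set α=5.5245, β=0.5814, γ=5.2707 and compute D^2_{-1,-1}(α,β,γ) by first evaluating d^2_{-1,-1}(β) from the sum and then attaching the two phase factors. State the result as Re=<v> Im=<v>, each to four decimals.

First d^2_{-1,-1}(β=0.5814), then the phase factors e^{-i(-1)α} and e^{-i(-1)γ}:
With c≡cos(β/2)=0.958043 and s≡sin(β/2)=0.286623, N=[1·6·1·6]^{1/2}=6.000000
k∈{0,1} keeps every argument non-negative
  k=0: (−1)^0·6.0000/(6)·0.9580^4·0.2866^0 = +0.842444
  k=1: (−1)^1·6.0000/(2)·0.9580^2·0.2866^2 = -0.226211
d^2_{-1,-1}(0.5814) = +0.842444 -0.226211 = +0.616233
D = (+0.725741-0.687968i)·(+0.616233)·(+0.529754-0.848151i) = -0.122653-0.603903i

Re=-0.1227 Im=-0.6039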